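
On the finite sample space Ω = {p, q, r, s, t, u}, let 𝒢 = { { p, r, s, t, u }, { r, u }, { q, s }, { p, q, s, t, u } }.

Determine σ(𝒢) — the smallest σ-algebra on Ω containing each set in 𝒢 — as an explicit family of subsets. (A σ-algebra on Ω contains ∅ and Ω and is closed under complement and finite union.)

σ(𝒢) = { {  }, { q }, { r }, { s }, { u }, { p, t }, { q, r }, { q, s }, { q, u }, { r, s }, { r, u }, { s, u }, { p, q, t }, { p, r, t }, { p, s, t }, { p, t, u }, { q, r, s }, { q, r, u }, { q, s, u }, { r, s, u }, { p, q, r, t }, { p, q, s, t }, { p, q, t, u }, { p, r, s, t }, { p, r, t, u }, { p, s, t, u }, { q, r, s, u }, { p, q, r, s, t }, { p, q, r, t, u }, { p, q, s, t, u }, { p, r, s, t, u }, Ω }

Trace:
Initial family (6 sets): { {  }, { q, s }, { r, u }, { p, q, s, t, u }, { p, r, s, t, u }, Ω }.
Round 1 (5 new):
  { q }  = Ω∖{ p, r, s, t, u }
  { r }  = Ω∖{ p, q, s, t, u }
  { p, q, s, t }  = Ω∖{ r, u }
  { p, r, t, u }  = Ω∖{ q, s }
  { q, r, s, u }  = { r, u } ∪ { q, s }
Round 2: +6 →
  { p, t }  = Ω∖{ q, r, s, u }
  { q, r }  = { q } ∪ { r }
  { q, r, s }  = { r } ∪ { q, s }
  { q, r, u }  = { q } ∪ { r, u }
  { p, q, r, s, t }  = { p, q, s, t } ∪ { r }
  { p, q, r, t, u }  = { p, r, t, u } ∪ { q }
Round 3: 8 new —
  { s }  = Ω∖{ p, q, r, t, u }
  { u }  = Ω∖{ p, q, r, s, t }
  { p, q, t }  = { p, t } ∪ { q }
  { p, r, t }  = { r } ∪ { p, t }
  { p, s, t }  = Ω∖{ q, r, u }
  { p, t, u }  = Ω∖{ q, r, s }
  { p, q, r, t }  = { q, r } ∪ { p, t }
  { p, s, t, u }  = Ω∖{ q, r }
Round 4. New:
  { q, u }  = { q } ∪ { u }
  { r, s }  = { r } ∪ { s }
  { s, u }  = Ω∖{ p, q, r, t }
  { q, s, u }  = Ω∖{ p, r, t }
  { r, s, u }  = Ω∖{ p, q, t }
  { p, q, t, u }  = { q } ∪ { p, t, u }
  { p, r, s, t }  = { p, s, t } ∪ { p, r, t }
Round 5: stable.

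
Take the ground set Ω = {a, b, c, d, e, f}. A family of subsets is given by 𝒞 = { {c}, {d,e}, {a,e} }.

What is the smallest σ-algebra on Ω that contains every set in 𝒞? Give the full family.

σ(𝒞) (32 sets): { {}, {a}, {c}, {d}, {e}, {a,c}, {a,d}, {a,e}, {b,f}, {c,d}, {c,e}, {d,e}, {a,b,f}, {a,c,d}, {a,c,e}, {a,d,e}, {b,c,f}, {b,d,f}, {b,e,f}, {c,d,e}, {a,b,c,f}, {a,b,d,f}, {a,b,e,f}, {a,c,d,e}, {b,c,d,f}, {b,c,e,f}, {b,d,e,f}, {a,b,c,d,f}, {a,b,c,e,f}, {a,b,d,e,f}, {b,c,d,e,f}, Ω }

Working:
Take S₀ = 𝒞 ∪ {∅, Ω} = { {}, {c}, {a,e}, {d,e}, Ω }.
Iteration 1 (6 new):
  {a,c,e}  = {c} ∪ {a,e}
  {a,d,e}  = {d,e} ∪ {a,e}
  {c,d,e}  = {d,e} ∪ {c}
  {a,b,c,f}  = ᶜ of {d,e}
  {b,c,d,f}  = ᶜ of {a,e}
  {a,b,d,e,f}  = ᶜ of {c}
  — 11 sets.
Iteration 2: +7 →
  {a,b,f}  = ᶜ of {c,d,e}
  {b,c,f}  = ᶜ of {a,d,e}
  {b,d,f}  = ᶜ of {a,c,e}
  {a,c,d,e}  = {a,d,e} ∪ {c,d,e}
  {a,b,c,d,f}  = {a,b,c,f} ∪ {b,c,d,f}
  {a,b,c,e,f}  = {a,c,e} ∪ {a,b,c,f}
  {b,c,d,e,f}  = {c,d,e} ∪ {b,c,d,f}
  — 18 sets.
Iteration 3 adds 7:
  {a}  = ᶜ of {b,c,d,e,f}
  {d}  = ᶜ of {a,b,c,e,f}
  {e}  = ᶜ of {a,b,c,d,f}
  {b,f}  = ᶜ of {a,c,d,e}
  {a,b,d,f}  = {b,d,f} ∪ {a,b,f}
  {a,b,e,f}  = {a,e} ∪ {a,b,f}
  {b,d,e,f}  = {d,e} ∪ {b,d,f}
  — 25 sets.
Iteration 4 (6 new):
  {a,c}  = ᶜ of {b,d,e,f}
  {a,d}  = {a} ∪ {d}
  {c,d}  = ᶜ of {a,b,e,f}
  {c,e}  = ᶜ of {a,b,d,f}
  {b,e,f}  = {b,f} ∪ {e}
  {b,c,e,f}  = {b,c,f} ∪ {e}
  — 31 sets.
Iteration 5 (1 new):
  {a,c,d}  = ᶜ of {b,e,f}
  — 32 sets.
Iteration 6: stable.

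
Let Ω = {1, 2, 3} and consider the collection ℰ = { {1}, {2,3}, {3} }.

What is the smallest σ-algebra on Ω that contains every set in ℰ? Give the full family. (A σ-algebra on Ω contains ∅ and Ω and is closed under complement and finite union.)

Take S₀ = ℰ ∪ {∅, Ω} = { ∅, {1}, {3}, {2,3}, Ω }.
Step 1 adds 2:
  {1,2}  = {3}ᶜ
  {1,3}  = {3} ∪ {1}
  (now 7)
Step 2: +1 →
  {2}  = {1,3}ᶜ
  (now 8)
Step 3: no new sets; the family is a σ-algebra.

|σ(ℰ)| = 8.  σ(ℰ) = { ∅, {1}, {2}, {3}, {1,2}, {1,3}, {2,3}, Ω }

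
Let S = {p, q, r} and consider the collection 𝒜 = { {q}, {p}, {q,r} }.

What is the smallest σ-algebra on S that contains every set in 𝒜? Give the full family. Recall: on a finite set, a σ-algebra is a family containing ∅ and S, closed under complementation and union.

Initial family (5 sets): { {}, {p}, {q}, {q,r}, S }.
Step 1 (2 new):
  {p,q}  = {q} ∪ {p}
  {p,r}  = ᶜ of {q}
  [7 total]
Step 2 adds 1:
  {r}  = ᶜ of {p,q}
  [8 total]
Step 3 adds nothing — fixpoint reached.

Hence σ(𝒜) has 8 members: { {}, {p}, {q}, {r}, {p,q}, {p,r}, {q,r}, S }.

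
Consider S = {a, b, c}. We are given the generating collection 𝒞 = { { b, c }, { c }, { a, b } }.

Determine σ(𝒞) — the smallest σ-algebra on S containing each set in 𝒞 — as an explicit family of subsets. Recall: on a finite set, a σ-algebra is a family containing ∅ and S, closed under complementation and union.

σ(𝒞) (8 sets): { ∅, { a }, { b }, { c }, { a, b }, { a, c }, { b, c }, S }

Working:
Seed the family with 𝒞 together with ∅ and S: { ∅, { c }, { a, b }, { b, c }, S }.
Step 1 adds 1:
  { a }  = S∖{ b, c }
  (now 6)
Step 2: 1 new —
  { a, c }  = { c } ∪ { a }
  (now 7)
Step 3. New:
  { b }  = S∖{ a, c }
  (now 8)
Step 4: no new sets; the family is a σ-algebra.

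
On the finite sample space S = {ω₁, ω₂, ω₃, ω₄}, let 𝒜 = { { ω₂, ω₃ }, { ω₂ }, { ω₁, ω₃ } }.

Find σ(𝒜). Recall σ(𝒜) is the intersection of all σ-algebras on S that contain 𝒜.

Initial family (5 sets): { {  }, { ω₂ }, { ω₁, ω₃ }, { ω₂, ω₃ }, S }.
Iteration 1: 4 new —
  { ω₁, ω₄ }  = complement { ω₂, ω₃ }
  { ω₂, ω₄ }  = complement { ω₁, ω₃ }
  { ω₁, ω₂, ω₃ }  = { ω₂, ω₃ } ∪ { ω₁, ω₃ }
  { ω₁, ω₃, ω₄ }  = complement { ω₂ }
Iteration 2 (3 new):
  { ω₄ }  = complement { ω₁, ω₂, ω₃ }
  { ω₁, ω₂, ω₄ }  = { ω₂ } ∪ { ω₁, ω₄ }
  { ω₂, ω₃, ω₄ }  = { ω₂, ω₃ } ∪ { ω₂, ω₄ }
Iteration 3 adds 2:
  { ω₁ }  = complement { ω₂, ω₃, ω₄ }
  { ω₃ }  = complement { ω₁, ω₂, ω₄ }
Iteration 4 adds 2:
  { ω₁, ω₂ }  = { ω₂ } ∪ { ω₁ }
  { ω₃, ω₄ }  = { ω₃ } ∪ { ω₄ }
After Iteration 5 the family is unchanged; done.

|σ(𝒜)| = 16.  σ(𝒜) = { {  }, { ω₁ }, { ω₂ }, { ω₃ }, { ω₄ }, { ω₁, ω₂ }, { ω₁, ω₃ }, { ω₁, ω₄ }, { ω₂, ω₃ }, { ω₂, ω₄ }, { ω₃, ω₄ }, { ω₁, ω₂, ω₃ }, { ω₁, ω₂, ω₄ }, { ω₁, ω₃, ω₄ }, { ω₂, ω₃, ω₄ }, S }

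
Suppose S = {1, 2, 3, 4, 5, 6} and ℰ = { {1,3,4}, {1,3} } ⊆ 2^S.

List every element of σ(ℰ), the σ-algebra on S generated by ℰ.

Begin from { ∅, {1,3}, {1,3,4}, S } (that is, ℰ plus ∅ and S).
Pass 1: +2 →
  {2,5,6}  = S∖{1,3,4}
  {2,4,5,6}  = S∖{1,3}
  [6 total]
Pass 2 adds 1:
  {1,2,3,5,6}  = {1,3} ∪ {2,5,6}
  [7 total]
Pass 3: 1 new —
  {4}  = S∖{1,2,3,5,6}
  [8 total]
Pass 4: no new sets; the family is a σ-algebra.

|σ(ℰ)| = 8.  σ(ℰ) = { ∅, {4}, {1,3}, {1,3,4}, {2,5,6}, {2,4,5,6}, {1,2,3,5,6}, S }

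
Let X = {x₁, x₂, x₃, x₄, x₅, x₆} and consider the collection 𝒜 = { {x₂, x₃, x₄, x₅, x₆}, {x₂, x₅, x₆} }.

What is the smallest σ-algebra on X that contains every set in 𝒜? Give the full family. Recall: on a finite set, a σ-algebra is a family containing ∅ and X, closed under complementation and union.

Seed the family with 𝒜 together with ∅ and X: { {}, {x₂, x₅, x₆}, {x₂, x₃, x₄, x₅, x₆}, X }.
Pass 1: 2 new —
  {x₁}  = complement {x₂, x₃, x₄, x₅, x₆}
  {x₁, x₃, x₄}  = complement {x₂, x₅, x₆}
  — 6 sets.
Pass 2 (1 new):
  {x₁, x₂, x₅, x₆}  = {x₂, x₅, x₆} ∪ {x₁}
  — 7 sets.
Pass 3 adds 1:
  {x₃, x₄}  = complement {x₁, x₂, x₅, x₆}
  — 8 sets.
After Pass 4 the family is unchanged; done.

|σ(𝒜)| = 8.  σ(𝒜) = { {}, {x₁}, {x₃, x₄}, {x₁, x₃, x₄}, {x₂, x₅, x₆}, {x₁, x₂, x₅, x₆}, {x₂, x₃, x₄, x₅, x₆}, X }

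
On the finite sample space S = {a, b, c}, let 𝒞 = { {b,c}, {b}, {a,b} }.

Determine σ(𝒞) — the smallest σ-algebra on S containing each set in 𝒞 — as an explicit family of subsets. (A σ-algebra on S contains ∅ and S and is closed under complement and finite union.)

Initial family (5 sets): { {}, {b}, {a,b}, {b,c}, S }.
Round 1 (3 new):
  {a}  = {b,c}ᶜ
  {c}  = {a,b}ᶜ
  {a,c}  = {b}ᶜ
  — 8 sets.
Round 2: no new sets; the family is a σ-algebra.

σ(𝒞) = { {}, {a}, {b}, {c}, {a,b}, {a,c}, {b,c}, S }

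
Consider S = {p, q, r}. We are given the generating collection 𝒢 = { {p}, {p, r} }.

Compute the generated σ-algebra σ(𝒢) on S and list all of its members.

Answer: σ(𝒢) = { ∅, {p}, {q}, {r}, {p, q}, {p, r}, {q, r}, S }

Check:
Initial family (4 sets): { ∅, {p}, {p, r}, S }.
Pass 1 (2 new):
  {q}  = ᶜ of {p, r}
  {q, r}  = ᶜ of {p}
  [6 total]
Pass 2: +1 →
  {p, q}  = {q} ∪ {p}
  [7 total]
Pass 3: +1 →
  {r}  = ᶜ of {p, q}
  [8 total]
Pass 4: already closed under ᶜ and ∪.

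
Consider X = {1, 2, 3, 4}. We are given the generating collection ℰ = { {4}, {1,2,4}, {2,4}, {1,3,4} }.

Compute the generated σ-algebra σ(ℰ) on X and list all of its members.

σ(ℰ) = { {}, {1}, {2}, {3}, {4}, {1,2}, {1,3}, {1,4}, {2,3}, {2,4}, {3,4}, {1,2,3}, {1,2,4}, {1,3,4}, {2,3,4}, X }

Trace:
Seed the family with ℰ together with ∅ and X: { {}, {4}, {2,4}, {1,2,4}, {1,3,4}, X }.
Step 1: 4 new —
  {2}  = complement {1,3,4}
  {3}  = complement {1,2,4}
  {1,3}  = complement {2,4}
  {1,2,3}  = complement {4}
  |family| = 10
Step 2: 3 new —
  {2,3}  = {2} ∪ {3}
  {3,4}  = {3} ∪ {4}
  {2,3,4}  = {3} ∪ {2,4}
  |family| = 13
Step 3 (3 new):
  {1}  = complement {2,3,4}
  {1,2}  = complement {3,4}
  {1,4}  = complement {2,3}
  |family| = 16
Step 4: stable.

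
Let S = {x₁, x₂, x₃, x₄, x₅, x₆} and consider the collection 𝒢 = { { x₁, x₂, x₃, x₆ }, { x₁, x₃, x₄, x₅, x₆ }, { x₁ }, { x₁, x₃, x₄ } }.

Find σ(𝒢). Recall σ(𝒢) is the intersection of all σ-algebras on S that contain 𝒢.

Take S₀ = 𝒢 ∪ {∅, S} = { {}, { x₁ }, { x₁, x₃, x₄ }, { x₁, x₂, x₃, x₆ }, { x₁, x₃, x₄, x₅, x₆ }, S }.
Iteration 1. New:
  { x₂ }  = { x₁, x₃, x₄, x₅, x₆ }ᶜ
  { x₄, x₅ }  = { x₁, x₂, x₃, x₆ }ᶜ
  { x₂, x₅, x₆ }  = { x₁, x₃, x₄ }ᶜ
  { x₁, x₂, x₃, x₄, x₆ }  = { x₁, x₃, x₄ } ∪ { x₁, x₂, x₃, x₆ }
  { x₂, x₃, x₄, x₅, x₆ }  = { x₁ }ᶜ
  (now 11)
Iteration 2. New:
  { x₅ }  = { x₁, x₂, x₃, x₄, x₆ }ᶜ
  { x₁, x₂ }  = { x₂ } ∪ { x₁ }
  { x₁, x₄, x₅ }  = { x₄, x₅ } ∪ { x₁ }
  { x₂, x₄, x₅ }  = { x₂ } ∪ { x₄, x₅ }
  { x₁, x₂, x₃, x₄ }  = { x₂ } ∪ { x₁, x₃, x₄ }
  { x₁, x₂, x₅, x₆ }  = { x₂, x₅, x₆ } ∪ { x₁ }
  { x₁, x₃, x₄, x₅ }  = { x₄, x₅ } ∪ { x₁, x₃, x₄ }
  { x₂, x₄, x₅, x₆ }  = { x₂, x₅, x₆ } ∪ { x₄, x₅ }
  { x₁, x₂, x₃, x₅, x₆ }  = { x₂, x₅, x₆ } ∪ { x₁, x₂, x₃, x₆ }
  (now 20)
Iteration 3 (14 new):
  { x₄ }  = { x₁, x₂, x₃, x₅, x₆ }ᶜ
  { x₁, x₃ }  = { x₂, x₄, x₅, x₆ }ᶜ
  { x₁, x₅ }  = { x₅ } ∪ { x₁ }
  { x₂, x₅ }  = { x₂ } ∪ { x₅ }
  { x₂, x₆ }  = { x₁, x₃, x₄, x₅ }ᶜ
  { x₃, x₄ }  = { x₁, x₂, x₅, x₆ }ᶜ
  { x₅, x₆ }  = { x₁, x₂, x₃, x₄ }ᶜ
  { x₁, x₂, x₅ }  = { x₁, x₂ } ∪ { x₅ }
  { x₁, x₃, x₆ }  = { x₂, x₄, x₅ }ᶜ
  { x₂, x₃, x₆ }  = { x₁, x₄, x₅ }ᶜ
  { x₁, x₂, x₄, x₅ }  = { x₂ } ∪ { x₁, x₄, x₅ }
  { x₃, x₄, x₅, x₆ }  = { x₁, x₂ }ᶜ
  { x₁, x₂, x₃, x₄, x₅ }  = { x₂ } ∪ { x₁, x₃, x₄, x₅ }
  { x₁, x₂, x₄, x₅, x₆ }  = { x₄, x₅ } ∪ { x₁, x₂, x₅, x₆ }
  (now 34)
Iteration 4. New:
  { x₃ }  = { x₁, x₂, x₄, x₅, x₆ }ᶜ
  { x₆ }  = { x₁, x₂, x₃, x₄, x₅ }ᶜ
  { x₁, x₄ }  = { x₁ } ∪ { x₄ }
  { x₂, x₄ }  = { x₂ } ∪ { x₄ }
  { x₃, x₆ }  = { x₁, x₂, x₄, x₅ }ᶜ
  { x₁, x₂, x₃ }  = { x₁, x₂ } ∪ { x₁, x₃ }
  { x₁, x₂, x₄ }  = { x₁, x₂ } ∪ { x₄ }
  { x₁, x₂, x₆ }  = { x₁, x₂ } ∪ { x₂, x₆ }
  { x₁, x₃, x₅ }  = { x₅ } ∪ { x₁, x₃ }
  { x₁, x₅, x₆ }  = { x₅, x₆ } ∪ { x₁ }
  { x₂, x₃, x₄ }  = { x₃, x₄ } ∪ { x₂ }
  { x₂, x₄, x₆ }  = { x₂, x₆ } ∪ { x₄ }
  { x₃, x₄, x₅ }  = { x₃, x₄ } ∪ { x₅ }
  { x₃, x₄, x₆ }  = { x₁, x₂, x₅ }ᶜ
  { x₄, x₅, x₆ }  = { x₅, x₆ } ∪ { x₄, x₅ }
  { x₁, x₂, x₃, x₅ }  = { x₂, x₅ } ∪ { x₁, x₃ }
  { x₁, x₃, x₄, x₆ }  = { x₂, x₅ }ᶜ
  { x₁, x₃, x₅, x₆ }  = { x₅, x₆ } ∪ { x₁, x₃, x₆ }
  { x₁, x₄, x₅, x₆ }  = { x₁, x₄, x₅ } ∪ { x₅, x₆ }
  { x₂, x₃, x₄, x₅ }  = { x₂, x₅ } ∪ { x₃, x₄ }
  { x₂, x₃, x₄, x₆ }  = { x₁, x₅ }ᶜ
  { x₂, x₃, x₅, x₆ }  = { x₂, x₅ } ∪ { x₂, x₃, x₆ }
  (now 56)
Iteration 5 (8 new):
  { x₁, x₆ }  = { x₂, x₃, x₄, x₅ }ᶜ
  { x₂, x₃ }  = { x₁, x₄, x₅, x₆ }ᶜ
  { x₃, x₅ }  = { x₅ } ∪ { x₃ }
  { x₄, x₆ }  = { x₁, x₂, x₃, x₅ }ᶜ
  { x₁, x₄, x₆ }  = { x₁, x₄ } ∪ { x₆ }
  { x₂, x₃, x₅ }  = { x₂, x₅ } ∪ { x₃ }
  { x₃, x₅, x₆ }  = { x₁, x₂, x₄ }ᶜ
  { x₁, x₂, x₄, x₆ }  = { x₂, x₄, x₆ } ∪ { x₁, x₄ }
  (now 64)
Iteration 6: closed — nothing new.

σ(𝒢) = { {}, { x₁ }, { x₂ }, { x₃ }, { x₄ }, { x₅ }, { x₆ }, { x₁, x₂ }, { x₁, x₃ }, { x₁, x₄ }, { x₁, x₅ }, { x₁, x₆ }, { x₂, x₃ }, { x₂, x₄ }, { x₂, x₅ }, { x₂, x₆ }, { x₃, x₄ }, { x₃, x₅ }, { x₃, x₆ }, { x₄, x₅ }, { x₄, x₆ }, { x₅, x₆ }, { x₁, x₂, x₃ }, { x₁, x₂, x₄ }, { x₁, x₂, x₅ }, { x₁, x₂, x₆ }, { x₁, x₃, x₄ }, { x₁, x₃, x₅ }, { x₁, x₃, x₆ }, { x₁, x₄, x₅ }, { x₁, x₄, x₆ }, { x₁, x₅, x₆ }, { x₂, x₃, x₄ }, { x₂, x₃, x₅ }, { x₂, x₃, x₆ }, { x₂, x₄, x₅ }, { x₂, x₄, x₆ }, { x₂, x₅, x₆ }, { x₃, x₄, x₅ }, { x₃, x₄, x₆ }, { x₃, x₅, x₆ }, { x₄, x₅, x₆ }, { x₁, x₂, x₃, x₄ }, { x₁, x₂, x₃, x₅ }, { x₁, x₂, x₃, x₆ }, { x₁, x₂, x₄, x₅ }, { x₁, x₂, x₄, x₆ }, { x₁, x₂, x₅, x₆ }, { x₁, x₃, x₄, x₅ }, { x₁, x₃, x₄, x₆ }, { x₁, x₃, x₅, x₆ }, { x₁, x₄, x₅, x₆ }, { x₂, x₃, x₄, x₅ }, { x₂, x₃, x₄, x₆ }, { x₂, x₃, x₅, x₆ }, { x₂, x₄, x₅, x₆ }, { x₃, x₄, x₅, x₆ }, { x₁, x₂, x₃, x₄, x₅ }, { x₁, x₂, x₃, x₄, x₆ }, { x₁, x₂, x₃, x₅, x₆ }, { x₁, x₂, x₄, x₅, x₆ }, { x₁, x₃, x₄, x₅, x₆ }, { x₂, x₃, x₄, x₅, x₆ }, S }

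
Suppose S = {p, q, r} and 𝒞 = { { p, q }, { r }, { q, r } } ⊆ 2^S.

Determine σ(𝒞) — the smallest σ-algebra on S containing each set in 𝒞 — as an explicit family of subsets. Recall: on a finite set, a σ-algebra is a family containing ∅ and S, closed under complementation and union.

σ(𝒞) (8 sets): { ∅, { p }, { q }, { r }, { p, q }, { p, r }, { q, r }, S }

Derivation:
Initial family (5 sets): { ∅, { r }, { p, q }, { q, r }, S }.
Iteration 1: 1 new —
  { p }  = { q, r }ᶜ
Iteration 2 (1 new):
  { p, r }  = { r } ∪ { p }
Iteration 3 (1 new):
  { q }  = { p, r }ᶜ
Iteration 4: already closed under ᶜ and ∪.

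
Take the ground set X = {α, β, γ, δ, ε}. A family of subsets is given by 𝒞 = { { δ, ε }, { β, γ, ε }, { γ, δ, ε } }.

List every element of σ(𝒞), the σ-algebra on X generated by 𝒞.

σ(𝒞) = { ∅, { α }, { β }, { γ }, { δ }, { ε }, { α, β }, { α, γ }, { α, δ }, { α, ε }, { β, γ }, { β, δ }, { β, ε }, { γ, δ }, { γ, ε }, { δ, ε }, { α, β, γ }, { α, β, δ }, { α, β, ε }, { α, γ, δ }, { α, γ, ε }, { α, δ, ε }, { β, γ, δ }, { β, γ, ε }, { β, δ, ε }, { γ, δ, ε }, { α, β, γ, δ }, { α, β, γ, ε }, { α, β, δ, ε }, { α, γ, δ, ε }, { β, γ, δ, ε }, X }

Working:
Begin from { ∅, { δ, ε }, { β, γ, ε }, { γ, δ, ε }, X } (that is, 𝒞 plus ∅ and X).
Step 1 (4 new):
  { α, β }  = X∖{ γ, δ, ε }
  { α, δ }  = X∖{ β, γ, ε }
  { α, β, γ }  = X∖{ δ, ε }
  { β, γ, δ, ε }  = { δ, ε } ∪ { β, γ, ε }
  — 9 sets.
Step 2 (7 new):
  { α }  = X∖{ β, γ, δ, ε }
  { α, β, δ }  = { α, β } ∪ { α, δ }
  { α, δ, ε }  = { δ, ε } ∪ { α, δ }
  { α, β, γ, δ }  = { α, β, γ } ∪ { α, δ }
  { α, β, γ, ε }  = { α, β, γ } ∪ { β, γ, ε }
  { α, β, δ, ε }  = { α, β } ∪ { δ, ε }
  { α, γ, δ, ε }  = { γ, δ, ε } ∪ { α, δ }
  — 16 sets.
Step 3. New:
  { β }  = X∖{ α, γ, δ, ε }
  { γ }  = X∖{ α, β, δ, ε }
  { δ }  = X∖{ α, β, γ, ε }
  { ε }  = X∖{ α, β, γ, δ }
  { β, γ }  = X∖{ α, δ, ε }
  { γ, ε }  = X∖{ α, β, δ }
  — 22 sets.
Step 4 adds 10:
  { α, γ }  = { γ } ∪ { α }
  { α, ε }  = { ε } ∪ { α }
  { β, δ }  = { β } ∪ { δ }
  { β, ε }  = { β } ∪ { ε }
  { γ, δ }  = { γ } ∪ { δ }
  { α, β, ε }  = { α, β } ∪ { ε }
  { α, γ, δ }  = { γ } ∪ { α, δ }
  { α, γ, ε }  = { γ, ε } ∪ { α }
  { β, γ, δ }  = { β, γ } ∪ { δ }
  { β, δ, ε }  = { β } ∪ { δ, ε }
  — 32 sets.
Step 5: closed — nothing new.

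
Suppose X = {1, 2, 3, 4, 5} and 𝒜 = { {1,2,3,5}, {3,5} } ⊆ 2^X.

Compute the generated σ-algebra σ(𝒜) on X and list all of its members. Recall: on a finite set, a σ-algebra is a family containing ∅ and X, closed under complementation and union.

Start: 𝒜 ∪ {∅, X} = { {}, {3,5}, {1,2,3,5}, X }.
Step 1: 2 new —
  {4}  = {1,2,3,5}ᶜ
  {1,2,4}  = {3,5}ᶜ
  — 6 sets.
Step 2. New:
  {3,4,5}  = {4} ∪ {3,5}
  — 7 sets.
Step 3: 1 new —
  {1,2}  = {3,4,5}ᶜ
  — 8 sets.
Step 4 adds nothing — fixpoint reached.

Hence σ(𝒜) has 8 members: { {}, {4}, {1,2}, {3,5}, {1,2,4}, {3,4,5}, {1,2,3,5}, X }.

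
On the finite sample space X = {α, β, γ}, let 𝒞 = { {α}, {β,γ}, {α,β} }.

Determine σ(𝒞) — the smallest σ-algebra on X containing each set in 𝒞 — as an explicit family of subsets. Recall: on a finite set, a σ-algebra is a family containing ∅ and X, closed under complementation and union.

Answer: σ(𝒞) = { ∅, {α}, {β}, {γ}, {α,β}, {α,γ}, {β,γ}, X }

Working:
Take S₀ = 𝒞 ∪ {∅, X} = { ∅, {α}, {α,β}, {β,γ}, X }.
Pass 1 (1 new):
  {γ}  = ᶜ of {α,β}
  [6 total]
Pass 2. New:
  {α,γ}  = {γ} ∪ {α}
  [7 total]
Pass 3: 1 new —
  {β}  = ᶜ of {α,γ}
  [8 total]
Pass 4: closed — nothing new.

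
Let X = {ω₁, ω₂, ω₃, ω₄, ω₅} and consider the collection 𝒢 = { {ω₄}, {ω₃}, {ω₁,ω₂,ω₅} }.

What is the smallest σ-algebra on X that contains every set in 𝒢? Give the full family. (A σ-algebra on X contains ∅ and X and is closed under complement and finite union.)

σ(𝒢) (8 sets): { ∅, {ω₃}, {ω₄}, {ω₃,ω₄}, {ω₁,ω₂,ω₅}, {ω₁,ω₂,ω₃,ω₅}, {ω₁,ω₂,ω₄,ω₅}, X }

Working:
Seed the family with 𝒢 together with ∅ and X: { ∅, {ω₃}, {ω₄}, {ω₁,ω₂,ω₅}, X }.
Round 1: 3 new —
  {ω₃,ω₄}  = X∖{ω₁,ω₂,ω₅}
  {ω₁,ω₂,ω₃,ω₅}  = X∖{ω₄}
  {ω₁,ω₂,ω₄,ω₅}  = X∖{ω₃}
  — 8 sets.
Round 2: closed — nothing new.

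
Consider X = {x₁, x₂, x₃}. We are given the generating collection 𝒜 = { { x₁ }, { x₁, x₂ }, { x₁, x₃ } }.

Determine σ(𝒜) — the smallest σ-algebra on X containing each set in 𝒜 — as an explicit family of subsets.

Seed the family with 𝒜 together with ∅ and X: { {  }, { x₁ }, { x₁, x₂ }, { x₁, x₃ }, X }.
Step 1 (3 new):
  { x₂ }  = X∖{ x₁, x₃ }
  { x₃ }  = X∖{ x₁, x₂ }
  { x₂, x₃ }  = X∖{ x₁ }
  [8 total]
Step 2: already closed under ᶜ and ∪.

Therefore σ(𝒜) = { {  }, { x₁ }, { x₂ }, { x₃ }, { x₁, x₂ }, { x₁, x₃ }, { x₂, x₃ }, X } (|σ(𝒜)| = 8).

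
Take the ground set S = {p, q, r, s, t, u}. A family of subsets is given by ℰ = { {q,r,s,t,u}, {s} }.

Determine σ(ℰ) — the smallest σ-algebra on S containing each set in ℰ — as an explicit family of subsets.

σ(ℰ) (8 sets): { ∅, {p}, {s}, {p,s}, {q,r,t,u}, {p,q,r,t,u}, {q,r,s,t,u}, S }

Derivation:
Seed the family with ℰ together with ∅ and S: { ∅, {s}, {q,r,s,t,u}, S }.
Round 1: 2 new —
  {p}  = S∖{q,r,s,t,u}
  {p,q,r,t,u}  = S∖{s}
  [6 total]
Round 2: +1 →
  {p,s}  = {s} ∪ {p}
  [7 total]
Round 3: 1 new —
  {q,r,t,u}  = S∖{p,s}
  [8 total]
Round 4 adds nothing — fixpoint reached.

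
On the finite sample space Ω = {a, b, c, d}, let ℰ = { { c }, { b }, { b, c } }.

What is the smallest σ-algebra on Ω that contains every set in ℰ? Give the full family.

|σ(ℰ)| = 8.  σ(ℰ) = { {}, { b }, { c }, { a, d }, { b, c }, { a, b, d }, { a, c, d }, Ω }

Working:
Seed the family with ℰ together with ∅ and Ω: { {}, { b }, { c }, { b, c }, Ω }.
Pass 1 (3 new):
  { a, d }  = Ω∖{ b, c }
  { a, b, d }  = Ω∖{ c }
  { a, c, d }  = Ω∖{ b }
  (now 8)
Pass 2: closed — nothing new.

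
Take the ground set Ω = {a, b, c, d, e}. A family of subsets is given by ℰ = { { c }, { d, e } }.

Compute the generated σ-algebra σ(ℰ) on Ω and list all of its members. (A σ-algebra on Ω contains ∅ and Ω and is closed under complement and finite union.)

σ(ℰ) (8 sets): { ∅, { c }, { a, b }, { d, e }, { a, b, c }, { c, d, e }, { a, b, d, e }, Ω }

Working:
Begin from { ∅, { c }, { d, e }, Ω } (that is, ℰ plus ∅ and Ω).
Pass 1 adds 3:
  { a, b, c }  = { d, e }ᶜ
  { c, d, e }  = { c } ∪ { d, e }
  { a, b, d, e }  = { c }ᶜ
  |family| = 7
Pass 2 (1 new):
  { a, b }  = { c, d, e }ᶜ
  |family| = 8
After Pass 3 the family is unchanged; done.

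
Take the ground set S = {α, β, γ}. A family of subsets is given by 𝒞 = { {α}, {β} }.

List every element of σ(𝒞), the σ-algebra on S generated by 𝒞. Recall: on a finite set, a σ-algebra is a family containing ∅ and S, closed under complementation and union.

Take S₀ = 𝒞 ∪ {∅, S} = { {}, {α}, {β}, S }.
Pass 1 adds 3:
  {α, β}  = {α} ∪ {β}
  {α, γ}  = complement {β}
  {β, γ}  = complement {α}
  |family| = 7
Pass 2: +1 →
  {γ}  = complement {α, β}
  |family| = 8
After Pass 3 the family is unchanged; done.

|σ(𝒞)| = 8.  σ(𝒞) = { {}, {α}, {β}, {γ}, {α, β}, {α, γ}, {β, γ}, S }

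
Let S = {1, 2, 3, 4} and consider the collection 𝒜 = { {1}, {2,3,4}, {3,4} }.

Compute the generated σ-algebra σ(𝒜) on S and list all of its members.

Seed the family with 𝒜 together with ∅ and S: { ∅, {1}, {3,4}, {2,3,4}, S }.
Round 1: +2 →
  {1,2}  = {3,4}ᶜ
  {1,3,4}  = {3,4} ∪ {1}
  (now 7)
Round 2 (1 new):
  {2}  = {1,3,4}ᶜ
  (now 8)
Round 3: stable.

Hence σ(𝒜) has 8 members: { ∅, {1}, {2}, {1,2}, {3,4}, {1,3,4}, {2,3,4}, S }.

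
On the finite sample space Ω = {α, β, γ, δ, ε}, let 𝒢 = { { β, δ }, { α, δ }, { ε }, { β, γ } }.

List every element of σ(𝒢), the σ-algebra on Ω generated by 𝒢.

Answer: σ(𝒢) = { {}, { α }, { β }, { γ }, { δ }, { ε }, { α, β }, { α, γ }, { α, δ }, { α, ε }, { β, γ }, { β, δ }, { β, ε }, { γ, δ }, { γ, ε }, { δ, ε }, { α, β, γ }, { α, β, δ }, { α, β, ε }, { α, γ, δ }, { α, γ, ε }, { α, δ, ε }, { β, γ, δ }, { β, γ, ε }, { β, δ, ε }, { γ, δ, ε }, { α, β, γ, δ }, { α, β, γ, ε }, { α, β, δ, ε }, { α, γ, δ, ε }, { β, γ, δ, ε }, Ω }

Check:
Seed the family with 𝒢 together with ∅ and Ω: { {}, { ε }, { α, δ }, { β, γ }, { β, δ }, Ω }.
Step 1. New:
  { α, β, δ }  = { α, δ } ∪ { β, δ }
  { α, γ, ε }  = { β, δ }ᶜ
  { α, δ, ε }  = { β, γ }ᶜ
  { β, γ, δ }  = { β, γ } ∪ { β, δ }
  { β, γ, ε }  = { α, δ }ᶜ
  { β, δ, ε }  = { β, δ } ∪ { ε }
  { α, β, γ, δ }  = { ε }ᶜ
Step 2 adds 7:
  { α, γ }  = { β, δ, ε }ᶜ
  { α, ε }  = { β, γ, δ }ᶜ
  { γ, ε }  = { α, β, δ }ᶜ
  { α, β, γ, ε }  = { α, γ, ε } ∪ { β, γ, ε }
  { α, β, δ, ε }  = { α, δ, ε } ∪ { α, β, δ }
  { α, γ, δ, ε }  = { α, δ, ε } ∪ { α, γ, ε }
  { β, γ, δ, ε }  = { β, γ, δ } ∪ { ε }
Step 3 (6 new):
  { α }  = { β, γ, δ, ε }ᶜ
  { β }  = { α, γ, δ, ε }ᶜ
  { γ }  = { α, β, δ, ε }ᶜ
  { δ }  = { α, β, γ, ε }ᶜ
  { α, β, γ }  = { α, γ } ∪ { β, γ }
  { α, γ, δ }  = { α, δ } ∪ { α, γ }
Step 4: +6 →
  { α, β }  = { β } ∪ { α }
  { β, ε }  = { α, γ, δ }ᶜ
  { γ, δ }  = { γ } ∪ { δ }
  { δ, ε }  = { α, β, γ }ᶜ
  { α, β, ε }  = { β } ∪ { α, ε }
  { γ, δ, ε }  = { δ } ∪ { γ, ε }
Step 5: stable.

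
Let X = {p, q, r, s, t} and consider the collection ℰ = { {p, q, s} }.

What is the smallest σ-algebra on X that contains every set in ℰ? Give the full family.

Answer: σ(ℰ) = { {}, {r, t}, {p, q, s}, X }

Trace:
Begin from { {}, {p, q, s}, X } (that is, ℰ plus ∅ and X).
Pass 1. New:
  {r, t}  = X∖{p, q, s}
  (now 4)
Pass 2 adds nothing — fixpoint reached.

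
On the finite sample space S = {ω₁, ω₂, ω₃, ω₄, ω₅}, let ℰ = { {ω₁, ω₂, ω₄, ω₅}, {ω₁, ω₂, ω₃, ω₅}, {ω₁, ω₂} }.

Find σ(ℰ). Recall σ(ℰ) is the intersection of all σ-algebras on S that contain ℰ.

|σ(ℰ)| = 16.  σ(ℰ) = { {}, {ω₃}, {ω₄}, {ω₅}, {ω₁, ω₂}, {ω₃, ω₄}, {ω₃, ω₅}, {ω₄, ω₅}, {ω₁, ω₂, ω₃}, {ω₁, ω₂, ω₄}, {ω₁, ω₂, ω₅}, {ω₃, ω₄, ω₅}, {ω₁, ω₂, ω₃, ω₄}, {ω₁, ω₂, ω₃, ω₅}, {ω₁, ω₂, ω₄, ω₅}, S }

Trace:
Take S₀ = ℰ ∪ {∅, S} = { {}, {ω₁, ω₂}, {ω₁, ω₂, ω₃, ω₅}, {ω₁, ω₂, ω₄, ω₅}, S }.
Round 1 adds 3:
  {ω₃}  = ᶜ of {ω₁, ω₂, ω₄, ω₅}
  {ω₄}  = ᶜ of {ω₁, ω₂, ω₃, ω₅}
  {ω₃, ω₄, ω₅}  = ᶜ of {ω₁, ω₂}
Round 2: 3 new —
  {ω₃, ω₄}  = {ω₄} ∪ {ω₃}
  {ω₁, ω₂, ω₃}  = {ω₃} ∪ {ω₁, ω₂}
  {ω₁, ω₂, ω₄}  = {ω₄} ∪ {ω₁, ω₂}
Round 3. New:
  {ω₃, ω₅}  = ᶜ of {ω₁, ω₂, ω₄}
  {ω₄, ω₅}  = ᶜ of {ω₁, ω₂, ω₃}
  {ω₁, ω₂, ω₅}  = ᶜ of {ω₃, ω₄}
  {ω₁, ω₂, ω₃, ω₄}  = {ω₃} ∪ {ω₁, ω₂, ω₄}
Round 4 (1 new):
  {ω₅}  = ᶜ of {ω₁, ω₂, ω₃, ω₄}
Round 5: no new sets; the family is a σ-algebra.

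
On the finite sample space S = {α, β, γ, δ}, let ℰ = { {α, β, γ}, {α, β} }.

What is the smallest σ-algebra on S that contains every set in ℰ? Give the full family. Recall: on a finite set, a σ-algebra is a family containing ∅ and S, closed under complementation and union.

Take S₀ = ℰ ∪ {∅, S} = { ∅, {α, β}, {α, β, γ}, S }.
Step 1: 2 new —
  {δ}  = S∖{α, β, γ}
  {γ, δ}  = S∖{α, β}
  [6 total]
Step 2: 1 new —
  {α, β, δ}  = {α, β} ∪ {δ}
  [7 total]
Step 3. New:
  {γ}  = S∖{α, β, δ}
  [8 total]
Step 4: closed — nothing new.

|σ(ℰ)| = 8.  σ(ℰ) = { ∅, {γ}, {δ}, {α, β}, {γ, δ}, {α, β, γ}, {α, β, δ}, S }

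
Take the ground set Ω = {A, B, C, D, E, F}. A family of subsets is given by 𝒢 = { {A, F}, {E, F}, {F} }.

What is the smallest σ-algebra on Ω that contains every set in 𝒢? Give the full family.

Initial family (5 sets): { ∅, {F}, {A, F}, {E, F}, Ω }.
Round 1 (4 new):
  {A, E, F}  = {E, F} ∪ {A, F}
  {A, B, C, D}  = {E, F}ᶜ
  {B, C, D, E}  = {A, F}ᶜ
  {A, B, C, D, E}  = {F}ᶜ
  (now 9)
Round 2. New:
  {B, C, D}  = {A, E, F}ᶜ
  {A, B, C, D, F}  = {A, F} ∪ {A, B, C, D}
  {B, C, D, E, F}  = {E, F} ∪ {B, C, D, E}
  (now 12)
Round 3: +3 →
  {A}  = {B, C, D, E, F}ᶜ
  {E}  = {A, B, C, D, F}ᶜ
  {B, C, D, F}  = {B, C, D} ∪ {F}
  (now 15)
Round 4. New:
  {A, E}  = {B, C, D, F}ᶜ
  (now 16)
After Round 5 the family is unchanged; done.

σ(𝒢) = { ∅, {A}, {E}, {F}, {A, E}, {A, F}, {E, F}, {A, E, F}, {B, C, D}, {A, B, C, D}, {B, C, D, E}, {B, C, D, F}, {A, B, C, D, E}, {A, B, C, D, F}, {B, C, D, E, F}, Ω }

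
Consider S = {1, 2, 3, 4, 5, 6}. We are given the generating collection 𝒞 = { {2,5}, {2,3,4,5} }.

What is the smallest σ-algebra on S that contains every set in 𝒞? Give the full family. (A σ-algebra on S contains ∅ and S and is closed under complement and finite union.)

Take S₀ = 𝒞 ∪ {∅, S} = { ∅, {2,5}, {2,3,4,5}, S }.
Iteration 1 (2 new):
  {1,6}  = S∖{2,3,4,5}
  {1,3,4,6}  = S∖{2,5}
Iteration 2. New:
  {1,2,5,6}  = {2,5} ∪ {1,6}
Iteration 3: 1 new —
  {3,4}  = S∖{1,2,5,6}
Iteration 4 adds nothing — fixpoint reached.

Hence σ(𝒞) has 8 members: { ∅, {1,6}, {2,5}, {3,4}, {1,2,5,6}, {1,3,4,6}, {2,3,4,5}, S }.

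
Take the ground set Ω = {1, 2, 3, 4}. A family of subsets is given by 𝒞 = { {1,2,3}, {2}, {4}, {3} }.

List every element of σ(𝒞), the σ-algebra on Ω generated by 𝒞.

Seed the family with 𝒞 together with ∅ and Ω: { {}, {2}, {3}, {4}, {1,2,3}, Ω }.
Pass 1 (5 new):
  {2,3}  = {3} ∪ {2}
  {2,4}  = {4} ∪ {2}
  {3,4}  = {3} ∪ {4}
  {1,2,4}  = {3}ᶜ
  {1,3,4}  = {2}ᶜ
  |family| = 11
Pass 2. New:
  {1,2}  = {3,4}ᶜ
  {1,3}  = {2,4}ᶜ
  {1,4}  = {2,3}ᶜ
  {2,3,4}  = {3,4} ∪ {2}
  |family| = 15
Pass 3 adds 1:
  {1}  = {2,3,4}ᶜ
  |family| = 16
After Pass 4 the family is unchanged; done.

σ(𝒞) = { {}, {1}, {2}, {3}, {4}, {1,2}, {1,3}, {1,4}, {2,3}, {2,4}, {3,4}, {1,2,3}, {1,2,4}, {1,3,4}, {2,3,4}, Ω }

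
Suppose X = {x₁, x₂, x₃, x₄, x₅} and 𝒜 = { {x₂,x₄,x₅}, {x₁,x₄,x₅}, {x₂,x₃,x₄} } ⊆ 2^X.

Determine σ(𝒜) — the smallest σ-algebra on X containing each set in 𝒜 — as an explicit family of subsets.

σ(𝒜) = { {}, {x₁}, {x₂}, {x₃}, {x₄}, {x₅}, {x₁,x₂}, {x₁,x₃}, {x₁,x₄}, {x₁,x₅}, {x₂,x₃}, {x₂,x₄}, {x₂,x₅}, {x₃,x₄}, {x₃,x₅}, {x₄,x₅}, {x₁,x₂,x₃}, {x₁,x₂,x₄}, {x₁,x₂,x₅}, {x₁,x₃,x₄}, {x₁,x₃,x₅}, {x₁,x₄,x₅}, {x₂,x₃,x₄}, {x₂,x₃,x₅}, {x₂,x₄,x₅}, {x₃,x₄,x₅}, {x₁,x₂,x₃,x₄}, {x₁,x₂,x₃,x₅}, {x₁,x₂,x₄,x₅}, {x₁,x₃,x₄,x₅}, {x₂,x₃,x₄,x₅}, X }

Check:
Initial family (5 sets): { {}, {x₁,x₄,x₅}, {x₂,x₃,x₄}, {x₂,x₄,x₅}, X }.
Step 1 (5 new):
  {x₁,x₃}  = X∖{x₂,x₄,x₅}
  {x₁,x₅}  = X∖{x₂,x₃,x₄}
  {x₂,x₃}  = X∖{x₁,x₄,x₅}
  {x₁,x₂,x₄,x₅}  = {x₁,x₄,x₅} ∪ {x₂,x₄,x₅}
  {x₂,x₃,x₄,x₅}  = {x₂,x₃,x₄} ∪ {x₂,x₄,x₅}
  (now 10)
Step 2: 7 new —
  {x₁}  = X∖{x₂,x₃,x₄,x₅}
  {x₃}  = X∖{x₁,x₂,x₄,x₅}
  {x₁,x₂,x₃}  = {x₂,x₃} ∪ {x₁,x₃}
  {x₁,x₃,x₅}  = {x₁,x₃} ∪ {x₁,x₅}
  {x₁,x₂,x₃,x₄}  = {x₂,x₃,x₄} ∪ {x₁,x₃}
  {x₁,x₂,x₃,x₅}  = {x₂,x₃} ∪ {x₁,x₅}
  {x₁,x₃,x₄,x₅}  = {x₁,x₄,x₅} ∪ {x₁,x₃}
  (now 17)
Step 3: +5 →
  {x₂}  = X∖{x₁,x₃,x₄,x₅}
  {x₄}  = X∖{x₁,x₂,x₃,x₅}
  {x₅}  = X∖{x₁,x₂,x₃,x₄}
  {x₂,x₄}  = X∖{x₁,x₃,x₅}
  {x₄,x₅}  = X∖{x₁,x₂,x₃}
  (now 22)
Step 4 adds 10:
  {x₁,x₂}  = {x₂} ∪ {x₁}
  {x₁,x₄}  = {x₄} ∪ {x₁}
  {x₂,x₅}  = {x₂} ∪ {x₅}
  {x₃,x₄}  = {x₃} ∪ {x₄}
  {x₃,x₅}  = {x₅} ∪ {x₃}
  {x₁,x₂,x₄}  = {x₂,x₄} ∪ {x₁}
  {x₁,x₂,x₅}  = {x₂} ∪ {x₁,x₅}
  {x₁,x₃,x₄}  = {x₁,x₃} ∪ {x₄}
  {x₂,x₃,x₅}  = {x₅} ∪ {x₂,x₃}
  {x₃,x₄,x₅}  = {x₄,x₅} ∪ {x₃}
  (now 32)
After Step 5 the family is unchanged; done.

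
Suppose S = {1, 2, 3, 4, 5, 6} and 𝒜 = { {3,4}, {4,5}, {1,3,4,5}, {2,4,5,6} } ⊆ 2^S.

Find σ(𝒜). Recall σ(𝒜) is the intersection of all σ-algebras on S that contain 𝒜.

Seed the family with 𝒜 together with ∅ and S: { ∅, {3,4}, {4,5}, {1,3,4,5}, {2,4,5,6}, S }.
Step 1: +6 →
  {1,3}  = ᶜ of {2,4,5,6}
  {2,6}  = ᶜ of {1,3,4,5}
  {3,4,5}  = {4,5} ∪ {3,4}
  {1,2,3,6}  = ᶜ of {4,5}
  {1,2,5,6}  = ᶜ of {3,4}
  {2,3,4,5,6}  = {3,4} ∪ {2,4,5,6}
  [12 total]
Step 2 adds 7:
  {1}  = ᶜ of {2,3,4,5,6}
  {1,2,6}  = ᶜ of {3,4,5}
  {1,3,4}  = {3,4} ∪ {1,3}
  {2,3,4,6}  = {3,4} ∪ {2,6}
  {1,2,3,4,6}  = {3,4} ∪ {1,2,3,6}
  {1,2,3,5,6}  = {1,2,3,6} ∪ {1,2,5,6}
  {1,2,4,5,6}  = {4,5} ∪ {1,2,5,6}
  [19 total]
Step 3 (6 new):
  {3}  = ᶜ of {1,2,4,5,6}
  {4}  = ᶜ of {1,2,3,5,6}
  {5}  = ᶜ of {1,2,3,4,6}
  {1,5}  = ᶜ of {2,3,4,6}
  {1,4,5}  = {4,5} ∪ {1}
  {2,5,6}  = ᶜ of {1,3,4}
  [25 total]
Step 4 adds 7:
  {1,4}  = {1} ∪ {4}
  {3,5}  = {5} ∪ {3}
  {1,3,5}  = {5} ∪ {1,3}
  {2,3,6}  = ᶜ of {1,4,5}
  {2,4,6}  = {2,6} ∪ {4}
  {1,2,4,6}  = {4} ∪ {1,2,6}
  {2,3,5,6}  = {2,5,6} ∪ {3}
  [32 total]
After Step 5 the family is unchanged; done.

σ(𝒜) = { ∅, {1}, {3}, {4}, {5}, {1,3}, {1,4}, {1,5}, {2,6}, {3,4}, {3,5}, {4,5}, {1,2,6}, {1,3,4}, {1,3,5}, {1,4,5}, {2,3,6}, {2,4,6}, {2,5,6}, {3,4,5}, {1,2,3,6}, {1,2,4,6}, {1,2,5,6}, {1,3,4,5}, {2,3,4,6}, {2,3,5,6}, {2,4,5,6}, {1,2,3,4,6}, {1,2,3,5,6}, {1,2,4,5,6}, {2,3,4,5,6}, S }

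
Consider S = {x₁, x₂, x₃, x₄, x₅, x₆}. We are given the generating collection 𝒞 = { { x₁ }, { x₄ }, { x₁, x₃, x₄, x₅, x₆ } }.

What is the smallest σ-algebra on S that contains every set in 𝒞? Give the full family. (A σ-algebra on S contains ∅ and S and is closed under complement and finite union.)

Seed the family with 𝒞 together with ∅ and S: { {}, { x₁ }, { x₄ }, { x₁, x₃, x₄, x₅, x₆ }, S }.
Round 1: +4 →
  { x₂ }  = complement { x₁, x₃, x₄, x₅, x₆ }
  { x₁, x₄ }  = { x₄ } ∪ { x₁ }
  { x₁, x₂, x₃, x₅, x₆ }  = complement { x₄ }
  { x₂, x₃, x₄, x₅, x₆ }  = complement { x₁ }
  (now 9)
Round 2: 4 new —
  { x₁, x₂ }  = { x₁ } ∪ { x₂ }
  { x₂, x₄ }  = { x₂ } ∪ { x₄ }
  { x₁, x₂, x₄ }  = { x₂ } ∪ { x₁, x₄ }
  { x₂, x₃, x₅, x₆ }  = complement { x₁, x₄ }
  (now 13)
Round 3 (3 new):
  { x₃, x₅, x₆ }  = complement { x₁, x₂, x₄ }
  { x₁, x₃, x₅, x₆ }  = complement { x₂, x₄ }
  { x₃, x₄, x₅, x₆ }  = complement { x₁, x₂ }
  (now 16)
Round 4: no new sets; the family is a σ-algebra.

Therefore σ(𝒞) = { {}, { x₁ }, { x₂ }, { x₄ }, { x₁, x₂ }, { x₁, x₄ }, { x₂, x₄ }, { x₁, x₂, x₄ }, { x₃, x₅, x₆ }, { x₁, x₃, x₅, x₆ }, { x₂, x₃, x₅, x₆ }, { x₃, x₄, x₅, x₆ }, { x₁, x₂, x₃, x₅, x₆ }, { x₁, x₃, x₄, x₅, x₆ }, { x₂, x₃, x₄, x₅, x₆ }, S } (|σ(𝒞)| = 16).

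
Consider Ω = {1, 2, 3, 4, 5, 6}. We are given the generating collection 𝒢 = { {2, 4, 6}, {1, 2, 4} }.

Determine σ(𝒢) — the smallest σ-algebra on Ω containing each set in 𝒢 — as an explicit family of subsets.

Initial family (4 sets): { {}, {1, 2, 4}, {2, 4, 6}, Ω }.
Step 1: 3 new —
  {1, 3, 5}  = complement {2, 4, 6}
  {3, 5, 6}  = complement {1, 2, 4}
  {1, 2, 4, 6}  = {2, 4, 6} ∪ {1, 2, 4}
  — 7 sets.
Step 2: 4 new —
  {3, 5}  = complement {1, 2, 4, 6}
  {1, 3, 5, 6}  = {3, 5, 6} ∪ {1, 3, 5}
  {1, 2, 3, 4, 5}  = {1, 3, 5} ∪ {1, 2, 4}
  {2, 3, 4, 5, 6}  = {2, 4, 6} ∪ {3, 5, 6}
  — 11 sets.
Step 3. New:
  {1}  = complement {2, 3, 4, 5, 6}
  {6}  = complement {1, 2, 3, 4, 5}
  {2, 4}  = complement {1, 3, 5, 6}
  — 14 sets.
Step 4: +2 →
  {1, 6}  = {1} ∪ {6}
  {2, 3, 4, 5}  = {3, 5} ∪ {2, 4}
  — 16 sets.
After Step 5 the family is unchanged; done.

Hence σ(𝒢) has 16 members: { {}, {1}, {6}, {1, 6}, {2, 4}, {3, 5}, {1, 2, 4}, {1, 3, 5}, {2, 4, 6}, {3, 5, 6}, {1, 2, 4, 6}, {1, 3, 5, 6}, {2, 3, 4, 5}, {1, 2, 3, 4, 5}, {2, 3, 4, 5, 6}, Ω }.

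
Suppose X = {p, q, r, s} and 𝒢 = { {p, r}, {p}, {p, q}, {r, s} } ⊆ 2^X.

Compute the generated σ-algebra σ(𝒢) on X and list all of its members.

σ(𝒢) (16 sets): { {}, {p}, {q}, {r}, {s}, {p, q}, {p, r}, {p, s}, {q, r}, {q, s}, {r, s}, {p, q, r}, {p, q, s}, {p, r, s}, {q, r, s}, X }

Working:
Seed the family with 𝒢 together with ∅ and X: { {}, {p}, {p, q}, {p, r}, {r, s}, X }.
Pass 1 (4 new):
  {q, s}  = X∖{p, r}
  {p, q, r}  = {p, q} ∪ {p, r}
  {p, r, s}  = {r, s} ∪ {p, r}
  {q, r, s}  = X∖{p}
  |family| = 10
Pass 2 adds 3:
  {q}  = X∖{p, r, s}
  {s}  = X∖{p, q, r}
  {p, q, s}  = {p, q} ∪ {q, s}
  |family| = 13
Pass 3: 2 new —
  {r}  = X∖{p, q, s}
  {p, s}  = {s} ∪ {p}
  |family| = 15
Pass 4 adds 1:
  {q, r}  = X∖{p, s}
  |family| = 16
Pass 5: stable.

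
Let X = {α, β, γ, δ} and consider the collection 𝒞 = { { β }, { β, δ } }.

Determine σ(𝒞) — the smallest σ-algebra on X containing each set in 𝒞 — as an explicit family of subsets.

|σ(𝒞)| = 8.  σ(𝒞) = { ∅, { β }, { δ }, { α, γ }, { β, δ }, { α, β, γ }, { α, γ, δ }, X }

Check:
Initial family (4 sets): { ∅, { β }, { β, δ }, X }.
Step 1. New:
  { α, γ }  = X∖{ β, δ }
  { α, γ, δ }  = X∖{ β }
  — 6 sets.
Step 2: +1 →
  { α, β, γ }  = { α, γ } ∪ { β }
  — 7 sets.
Step 3 adds 1:
  { δ }  = X∖{ α, β, γ }
  — 8 sets.
Step 4: already closed under ᶜ and ∪.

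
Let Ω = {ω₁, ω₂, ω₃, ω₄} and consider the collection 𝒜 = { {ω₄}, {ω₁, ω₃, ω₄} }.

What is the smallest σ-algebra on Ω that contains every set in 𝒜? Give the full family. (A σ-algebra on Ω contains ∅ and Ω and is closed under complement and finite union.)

Seed the family with 𝒜 together with ∅ and Ω: { {}, {ω₄}, {ω₁, ω₃, ω₄}, Ω }.
Pass 1: 2 new —
  {ω₂}  = Ω∖{ω₁, ω₃, ω₄}
  {ω₁, ω₂, ω₃}  = Ω∖{ω₄}
Pass 2: 1 new —
  {ω₂, ω₄}  = {ω₄} ∪ {ω₂}
Pass 3 (1 new):
  {ω₁, ω₃}  = Ω∖{ω₂, ω₄}
After Pass 4 the family is unchanged; done.

σ(𝒜) = { {}, {ω₂}, {ω₄}, {ω₁, ω₃}, {ω₂, ω₄}, {ω₁, ω₂, ω₃}, {ω₁, ω₃, ω₄}, Ω }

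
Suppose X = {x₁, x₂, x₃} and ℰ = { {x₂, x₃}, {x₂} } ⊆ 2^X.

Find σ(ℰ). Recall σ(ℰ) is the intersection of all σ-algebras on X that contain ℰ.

Initial family (4 sets): { ∅, {x₂}, {x₂, x₃}, X }.
Step 1 adds 2:
  {x₁}  = complement {x₂, x₃}
  {x₁, x₃}  = complement {x₂}
  |family| = 6
Step 2 adds 1:
  {x₁, x₂}  = {x₂} ∪ {x₁}
  |family| = 7
Step 3: 1 new —
  {x₃}  = complement {x₁, x₂}
  |family| = 8
Step 4 adds nothing — fixpoint reached.

σ(ℰ) = { ∅, {x₁}, {x₂}, {x₃}, {x₁, x₂}, {x₁, x₃}, {x₂, x₃}, X }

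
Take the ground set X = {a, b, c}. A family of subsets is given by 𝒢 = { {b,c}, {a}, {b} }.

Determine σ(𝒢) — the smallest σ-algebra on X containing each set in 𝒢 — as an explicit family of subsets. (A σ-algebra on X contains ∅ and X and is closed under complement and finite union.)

Start: 𝒢 ∪ {∅, X} = { {}, {a}, {b}, {b,c}, X }.
Round 1 (2 new):
  {a,b}  = {b} ∪ {a}
  {a,c}  = X∖{b}
  — 7 sets.
Round 2 adds 1:
  {c}  = X∖{a,b}
  — 8 sets.
Round 3: no new sets; the family is a σ-algebra.

|σ(𝒢)| = 8.  σ(𝒢) = { {}, {a}, {b}, {c}, {a,b}, {a,c}, {b,c}, X }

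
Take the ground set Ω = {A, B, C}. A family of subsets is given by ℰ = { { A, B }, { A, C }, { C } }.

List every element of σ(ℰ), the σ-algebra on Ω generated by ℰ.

σ(ℰ) (8 sets): { {}, { A }, { B }, { C }, { A, B }, { A, C }, { B, C }, Ω }

Check:
Seed the family with ℰ together with ∅ and Ω: { {}, { C }, { A, B }, { A, C }, Ω }.
Step 1: +1 →
  { B }  = ᶜ of { A, C }
  |family| = 6
Step 2 adds 1:
  { B, C }  = { C } ∪ { B }
  |family| = 7
Step 3. New:
  { A }  = ᶜ of { B, C }
  |family| = 8
After Step 4 the family is unchanged; done.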